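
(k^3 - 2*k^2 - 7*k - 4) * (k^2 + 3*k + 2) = k^5 + k^4 - 11*k^3 - 29*k^2 - 26*k - 8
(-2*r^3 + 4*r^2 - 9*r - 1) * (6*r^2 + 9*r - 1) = -12*r^5 + 6*r^4 - 16*r^3 - 91*r^2 + 1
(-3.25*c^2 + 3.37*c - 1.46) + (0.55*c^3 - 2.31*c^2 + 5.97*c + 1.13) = 0.55*c^3 - 5.56*c^2 + 9.34*c - 0.33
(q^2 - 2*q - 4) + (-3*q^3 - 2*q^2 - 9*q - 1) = -3*q^3 - q^2 - 11*q - 5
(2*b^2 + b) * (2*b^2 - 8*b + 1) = 4*b^4 - 14*b^3 - 6*b^2 + b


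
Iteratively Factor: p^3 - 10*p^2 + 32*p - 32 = (p - 4)*(p^2 - 6*p + 8) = (p - 4)*(p - 2)*(p - 4)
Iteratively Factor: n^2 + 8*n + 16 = (n + 4)*(n + 4)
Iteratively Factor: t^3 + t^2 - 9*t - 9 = (t + 1)*(t^2 - 9) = (t + 1)*(t + 3)*(t - 3)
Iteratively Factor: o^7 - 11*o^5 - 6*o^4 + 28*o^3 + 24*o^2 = (o + 2)*(o^6 - 2*o^5 - 7*o^4 + 8*o^3 + 12*o^2) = o*(o + 2)*(o^5 - 2*o^4 - 7*o^3 + 8*o^2 + 12*o) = o*(o - 3)*(o + 2)*(o^4 + o^3 - 4*o^2 - 4*o) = o*(o - 3)*(o - 2)*(o + 2)*(o^3 + 3*o^2 + 2*o) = o*(o - 3)*(o - 2)*(o + 2)^2*(o^2 + o) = o*(o - 3)*(o - 2)*(o + 1)*(o + 2)^2*(o)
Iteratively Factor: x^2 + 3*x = (x + 3)*(x)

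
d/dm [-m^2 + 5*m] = 5 - 2*m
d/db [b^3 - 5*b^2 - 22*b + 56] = 3*b^2 - 10*b - 22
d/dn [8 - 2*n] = -2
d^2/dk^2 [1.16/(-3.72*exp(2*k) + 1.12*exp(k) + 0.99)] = (1.16*(7.44*exp(k) - 1.12)*(14.88*exp(k) - 2.24)*exp(k) + (17.2608*exp(k) - 1.2992)*(-3.72*exp(2*k) + 1.12*exp(k) + 0.99))*exp(k)/(-3.72*exp(2*k) + 1.12*exp(k) + 0.99)^3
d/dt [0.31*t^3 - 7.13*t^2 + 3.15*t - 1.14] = 0.93*t^2 - 14.26*t + 3.15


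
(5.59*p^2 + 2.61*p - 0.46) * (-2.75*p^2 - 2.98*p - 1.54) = -15.3725*p^4 - 23.8357*p^3 - 15.1214*p^2 - 2.6486*p + 0.7084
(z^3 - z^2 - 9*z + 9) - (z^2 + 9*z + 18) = z^3 - 2*z^2 - 18*z - 9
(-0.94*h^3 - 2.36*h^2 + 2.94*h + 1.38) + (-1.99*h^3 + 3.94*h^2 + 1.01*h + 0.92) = -2.93*h^3 + 1.58*h^2 + 3.95*h + 2.3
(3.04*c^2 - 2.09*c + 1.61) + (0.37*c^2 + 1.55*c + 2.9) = 3.41*c^2 - 0.54*c + 4.51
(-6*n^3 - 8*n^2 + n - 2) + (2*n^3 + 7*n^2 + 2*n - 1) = -4*n^3 - n^2 + 3*n - 3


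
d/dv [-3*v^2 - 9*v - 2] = -6*v - 9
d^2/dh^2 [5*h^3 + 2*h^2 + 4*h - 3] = 30*h + 4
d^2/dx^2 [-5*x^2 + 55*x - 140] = -10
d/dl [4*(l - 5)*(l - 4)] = 8*l - 36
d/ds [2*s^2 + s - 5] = 4*s + 1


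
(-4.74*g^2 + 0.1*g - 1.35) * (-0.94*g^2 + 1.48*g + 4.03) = 4.4556*g^4 - 7.1092*g^3 - 17.6852*g^2 - 1.595*g - 5.4405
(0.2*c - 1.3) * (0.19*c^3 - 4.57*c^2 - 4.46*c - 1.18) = 0.038*c^4 - 1.161*c^3 + 5.049*c^2 + 5.562*c + 1.534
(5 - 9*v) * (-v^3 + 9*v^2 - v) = 9*v^4 - 86*v^3 + 54*v^2 - 5*v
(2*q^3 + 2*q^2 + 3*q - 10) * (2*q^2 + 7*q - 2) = 4*q^5 + 18*q^4 + 16*q^3 - 3*q^2 - 76*q + 20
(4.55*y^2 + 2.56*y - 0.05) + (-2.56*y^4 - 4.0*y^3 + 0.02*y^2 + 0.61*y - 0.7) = -2.56*y^4 - 4.0*y^3 + 4.57*y^2 + 3.17*y - 0.75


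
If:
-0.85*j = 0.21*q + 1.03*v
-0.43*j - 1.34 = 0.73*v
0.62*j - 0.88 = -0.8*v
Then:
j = 15.79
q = -9.29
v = -11.13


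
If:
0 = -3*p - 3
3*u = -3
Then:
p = -1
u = -1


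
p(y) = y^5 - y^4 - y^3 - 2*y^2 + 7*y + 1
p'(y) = 5*y^4 - 4*y^3 - 3*y^2 - 4*y + 7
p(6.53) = 9737.89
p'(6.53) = 7830.41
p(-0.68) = -4.73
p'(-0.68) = 10.66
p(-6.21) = -10602.75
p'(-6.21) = 8310.03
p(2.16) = 21.96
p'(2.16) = 52.89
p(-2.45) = -137.75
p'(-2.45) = 237.77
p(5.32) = 3291.50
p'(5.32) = 3303.67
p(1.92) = 12.49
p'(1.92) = 27.90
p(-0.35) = -1.67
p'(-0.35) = 8.28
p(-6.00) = -8969.00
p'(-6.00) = 7267.00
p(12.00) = 226165.00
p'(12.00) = 96295.00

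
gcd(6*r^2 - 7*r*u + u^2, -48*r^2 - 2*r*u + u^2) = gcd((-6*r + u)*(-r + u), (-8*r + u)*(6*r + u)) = 1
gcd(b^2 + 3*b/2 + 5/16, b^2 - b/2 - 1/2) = 1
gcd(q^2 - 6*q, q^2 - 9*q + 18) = q - 6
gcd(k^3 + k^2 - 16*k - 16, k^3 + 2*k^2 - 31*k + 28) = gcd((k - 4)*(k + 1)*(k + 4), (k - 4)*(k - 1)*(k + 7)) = k - 4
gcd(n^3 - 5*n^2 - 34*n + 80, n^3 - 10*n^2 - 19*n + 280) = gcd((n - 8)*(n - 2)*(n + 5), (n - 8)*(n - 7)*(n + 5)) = n^2 - 3*n - 40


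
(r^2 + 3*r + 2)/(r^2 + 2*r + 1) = (r + 2)/(r + 1)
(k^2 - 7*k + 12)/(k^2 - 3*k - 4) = (k - 3)/(k + 1)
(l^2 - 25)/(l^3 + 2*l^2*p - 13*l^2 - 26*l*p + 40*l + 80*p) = (l + 5)/(l^2 + 2*l*p - 8*l - 16*p)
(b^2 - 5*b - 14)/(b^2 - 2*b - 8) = (b - 7)/(b - 4)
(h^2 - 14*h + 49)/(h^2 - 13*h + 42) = (h - 7)/(h - 6)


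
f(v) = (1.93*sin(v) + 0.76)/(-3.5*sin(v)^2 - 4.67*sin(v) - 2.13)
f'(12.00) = -3.11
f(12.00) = 0.44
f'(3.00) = -0.04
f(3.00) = -0.36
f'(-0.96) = -0.52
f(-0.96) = 1.26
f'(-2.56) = 3.13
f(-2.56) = 0.48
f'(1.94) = -0.04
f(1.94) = -0.27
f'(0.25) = 0.09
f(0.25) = -0.35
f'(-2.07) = 0.02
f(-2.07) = 1.28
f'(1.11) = 0.05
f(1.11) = -0.27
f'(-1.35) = 0.18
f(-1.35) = 1.24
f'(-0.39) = -2.01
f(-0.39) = -0.03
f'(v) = (7.0*sin(v)*cos(v) + 4.67*cos(v))*(1.93*sin(v) + 0.76)/(-3.5*sin(v)^2 - 4.67*sin(v) - 2.13)^2 + 1.93*cos(v)/(-3.5*sin(v)^2 - 4.67*sin(v) - 2.13)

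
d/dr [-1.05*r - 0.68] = -1.05000000000000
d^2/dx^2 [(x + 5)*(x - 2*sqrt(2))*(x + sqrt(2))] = 6*x - 2*sqrt(2) + 10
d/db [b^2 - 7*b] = 2*b - 7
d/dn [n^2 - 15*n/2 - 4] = 2*n - 15/2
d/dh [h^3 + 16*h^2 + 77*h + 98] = 3*h^2 + 32*h + 77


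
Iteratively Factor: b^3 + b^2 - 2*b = (b)*(b^2 + b - 2) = b*(b + 2)*(b - 1)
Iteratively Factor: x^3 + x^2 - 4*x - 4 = (x + 2)*(x^2 - x - 2) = (x + 1)*(x + 2)*(x - 2)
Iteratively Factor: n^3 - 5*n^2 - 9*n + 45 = (n - 5)*(n^2 - 9) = (n - 5)*(n + 3)*(n - 3)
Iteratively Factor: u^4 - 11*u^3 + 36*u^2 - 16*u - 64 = (u - 4)*(u^3 - 7*u^2 + 8*u + 16) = (u - 4)^2*(u^2 - 3*u - 4) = (u - 4)^2*(u + 1)*(u - 4)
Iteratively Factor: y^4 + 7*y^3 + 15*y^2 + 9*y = (y + 1)*(y^3 + 6*y^2 + 9*y) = y*(y + 1)*(y^2 + 6*y + 9) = y*(y + 1)*(y + 3)*(y + 3)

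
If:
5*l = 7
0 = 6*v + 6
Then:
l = 7/5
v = -1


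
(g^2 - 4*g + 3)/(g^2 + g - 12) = (g - 1)/(g + 4)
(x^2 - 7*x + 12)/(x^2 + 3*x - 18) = (x - 4)/(x + 6)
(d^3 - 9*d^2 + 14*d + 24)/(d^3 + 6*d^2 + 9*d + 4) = (d^2 - 10*d + 24)/(d^2 + 5*d + 4)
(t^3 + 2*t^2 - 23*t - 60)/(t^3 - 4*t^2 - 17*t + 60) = (t + 3)/(t - 3)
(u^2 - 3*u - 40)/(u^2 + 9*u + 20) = (u - 8)/(u + 4)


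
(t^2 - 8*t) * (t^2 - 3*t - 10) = t^4 - 11*t^3 + 14*t^2 + 80*t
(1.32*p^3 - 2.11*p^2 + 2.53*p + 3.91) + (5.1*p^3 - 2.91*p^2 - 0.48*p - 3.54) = 6.42*p^3 - 5.02*p^2 + 2.05*p + 0.37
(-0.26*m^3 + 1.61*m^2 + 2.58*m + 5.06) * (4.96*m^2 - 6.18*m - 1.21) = -1.2896*m^5 + 9.5924*m^4 + 3.1616*m^3 + 7.2051*m^2 - 34.3926*m - 6.1226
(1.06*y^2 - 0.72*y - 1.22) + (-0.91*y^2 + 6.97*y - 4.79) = 0.15*y^2 + 6.25*y - 6.01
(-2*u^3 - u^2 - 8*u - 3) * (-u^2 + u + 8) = 2*u^5 - u^4 - 9*u^3 - 13*u^2 - 67*u - 24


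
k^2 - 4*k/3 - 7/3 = (k - 7/3)*(k + 1)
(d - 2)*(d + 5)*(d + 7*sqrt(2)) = d^3 + 3*d^2 + 7*sqrt(2)*d^2 - 10*d + 21*sqrt(2)*d - 70*sqrt(2)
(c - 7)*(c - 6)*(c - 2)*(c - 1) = c^4 - 16*c^3 + 83*c^2 - 152*c + 84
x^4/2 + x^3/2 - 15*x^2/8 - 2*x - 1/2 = (x/2 + 1)*(x - 2)*(x + 1/2)^2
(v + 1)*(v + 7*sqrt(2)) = v^2 + v + 7*sqrt(2)*v + 7*sqrt(2)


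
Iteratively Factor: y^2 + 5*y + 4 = (y + 1)*(y + 4)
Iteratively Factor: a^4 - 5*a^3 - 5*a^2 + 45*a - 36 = (a - 1)*(a^3 - 4*a^2 - 9*a + 36) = (a - 1)*(a + 3)*(a^2 - 7*a + 12) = (a - 4)*(a - 1)*(a + 3)*(a - 3)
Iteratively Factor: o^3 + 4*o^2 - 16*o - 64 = (o + 4)*(o^2 - 16) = (o - 4)*(o + 4)*(o + 4)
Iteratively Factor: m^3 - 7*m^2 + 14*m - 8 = (m - 4)*(m^2 - 3*m + 2) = (m - 4)*(m - 2)*(m - 1)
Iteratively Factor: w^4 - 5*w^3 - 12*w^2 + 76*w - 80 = (w - 5)*(w^3 - 12*w + 16) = (w - 5)*(w + 4)*(w^2 - 4*w + 4) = (w - 5)*(w - 2)*(w + 4)*(w - 2)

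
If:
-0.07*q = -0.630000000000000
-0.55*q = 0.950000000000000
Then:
No Solution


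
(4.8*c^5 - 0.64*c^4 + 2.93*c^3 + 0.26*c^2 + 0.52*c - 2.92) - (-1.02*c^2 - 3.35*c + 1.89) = 4.8*c^5 - 0.64*c^4 + 2.93*c^3 + 1.28*c^2 + 3.87*c - 4.81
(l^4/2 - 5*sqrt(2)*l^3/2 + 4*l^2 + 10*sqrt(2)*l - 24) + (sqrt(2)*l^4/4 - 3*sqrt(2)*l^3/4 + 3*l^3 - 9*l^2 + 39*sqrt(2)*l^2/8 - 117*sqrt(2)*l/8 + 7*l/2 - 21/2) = sqrt(2)*l^4/4 + l^4/2 - 13*sqrt(2)*l^3/4 + 3*l^3 - 5*l^2 + 39*sqrt(2)*l^2/8 - 37*sqrt(2)*l/8 + 7*l/2 - 69/2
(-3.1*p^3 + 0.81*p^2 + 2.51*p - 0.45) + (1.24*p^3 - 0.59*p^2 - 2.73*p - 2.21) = -1.86*p^3 + 0.22*p^2 - 0.22*p - 2.66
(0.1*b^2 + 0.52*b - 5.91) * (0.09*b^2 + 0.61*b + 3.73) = 0.009*b^4 + 0.1078*b^3 + 0.1583*b^2 - 1.6655*b - 22.0443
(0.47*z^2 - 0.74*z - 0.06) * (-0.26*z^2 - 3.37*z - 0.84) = -0.1222*z^4 - 1.3915*z^3 + 2.1146*z^2 + 0.8238*z + 0.0504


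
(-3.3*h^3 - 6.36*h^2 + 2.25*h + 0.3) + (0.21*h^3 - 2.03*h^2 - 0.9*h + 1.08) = -3.09*h^3 - 8.39*h^2 + 1.35*h + 1.38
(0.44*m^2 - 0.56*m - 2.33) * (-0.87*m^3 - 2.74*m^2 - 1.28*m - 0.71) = -0.3828*m^5 - 0.7184*m^4 + 2.9983*m^3 + 6.7886*m^2 + 3.38*m + 1.6543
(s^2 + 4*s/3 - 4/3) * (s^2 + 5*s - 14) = s^4 + 19*s^3/3 - 26*s^2/3 - 76*s/3 + 56/3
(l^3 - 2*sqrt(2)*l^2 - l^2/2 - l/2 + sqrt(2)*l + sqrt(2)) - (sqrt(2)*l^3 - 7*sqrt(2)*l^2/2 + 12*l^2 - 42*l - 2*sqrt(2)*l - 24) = -sqrt(2)*l^3 + l^3 - 25*l^2/2 + 3*sqrt(2)*l^2/2 + 3*sqrt(2)*l + 83*l/2 + sqrt(2) + 24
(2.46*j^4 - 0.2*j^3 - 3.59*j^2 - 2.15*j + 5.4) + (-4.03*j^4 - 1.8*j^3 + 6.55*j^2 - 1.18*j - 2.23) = -1.57*j^4 - 2.0*j^3 + 2.96*j^2 - 3.33*j + 3.17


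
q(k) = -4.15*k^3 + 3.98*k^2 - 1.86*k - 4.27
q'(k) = -12.45*k^2 + 7.96*k - 1.86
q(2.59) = -54.49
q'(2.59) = -64.76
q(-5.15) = 677.72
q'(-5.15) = -373.06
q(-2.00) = 48.57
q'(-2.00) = -67.58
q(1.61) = -14.27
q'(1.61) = -21.32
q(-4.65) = 507.70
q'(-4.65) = -308.07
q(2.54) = -51.32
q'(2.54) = -61.96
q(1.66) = -15.37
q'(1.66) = -22.95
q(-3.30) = 194.35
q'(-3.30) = -163.71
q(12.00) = -6624.67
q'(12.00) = -1699.14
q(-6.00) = 1046.57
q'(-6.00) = -497.82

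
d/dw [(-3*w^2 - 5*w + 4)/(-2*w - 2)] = 3*(w^2 + 2*w + 3)/(2*(w^2 + 2*w + 1))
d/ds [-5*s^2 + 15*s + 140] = 15 - 10*s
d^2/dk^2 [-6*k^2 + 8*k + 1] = -12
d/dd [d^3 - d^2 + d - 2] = 3*d^2 - 2*d + 1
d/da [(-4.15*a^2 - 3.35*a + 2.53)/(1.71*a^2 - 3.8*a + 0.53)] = (21.4985*a^2 - 13.0516*a + 7.8385)/(2.9241*a^4 - 12.996*a^3 + 16.2526*a^2 - 4.028*a + 0.2809)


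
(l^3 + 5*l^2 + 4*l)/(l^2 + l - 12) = l*(l + 1)/(l - 3)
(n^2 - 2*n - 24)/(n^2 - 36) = (n + 4)/(n + 6)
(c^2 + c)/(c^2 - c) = (c + 1)/(c - 1)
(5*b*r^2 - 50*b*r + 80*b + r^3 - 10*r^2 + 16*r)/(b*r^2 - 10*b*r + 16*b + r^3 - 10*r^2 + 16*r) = (5*b + r)/(b + r)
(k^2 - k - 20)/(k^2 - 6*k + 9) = (k^2 - k - 20)/(k^2 - 6*k + 9)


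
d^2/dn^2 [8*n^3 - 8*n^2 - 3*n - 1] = 48*n - 16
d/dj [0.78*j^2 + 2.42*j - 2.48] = 1.56*j + 2.42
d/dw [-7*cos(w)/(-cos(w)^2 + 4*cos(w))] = 7*sin(w)/(cos(w) - 4)^2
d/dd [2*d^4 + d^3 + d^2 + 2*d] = 8*d^3 + 3*d^2 + 2*d + 2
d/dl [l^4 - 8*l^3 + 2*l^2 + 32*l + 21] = 4*l^3 - 24*l^2 + 4*l + 32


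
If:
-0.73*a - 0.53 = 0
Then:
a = -0.73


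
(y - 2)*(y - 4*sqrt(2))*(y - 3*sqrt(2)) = y^3 - 7*sqrt(2)*y^2 - 2*y^2 + 14*sqrt(2)*y + 24*y - 48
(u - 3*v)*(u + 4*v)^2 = u^3 + 5*u^2*v - 8*u*v^2 - 48*v^3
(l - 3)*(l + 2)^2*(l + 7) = l^4 + 8*l^3 - l^2 - 68*l - 84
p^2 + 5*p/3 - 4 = (p - 4/3)*(p + 3)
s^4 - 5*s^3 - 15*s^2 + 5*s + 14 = (s - 7)*(s - 1)*(s + 1)*(s + 2)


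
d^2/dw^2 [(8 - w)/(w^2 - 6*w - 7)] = 2*(4*(w - 8)*(w - 3)^2 + (3*w - 14)*(-w^2 + 6*w + 7))/(-w^2 + 6*w + 7)^3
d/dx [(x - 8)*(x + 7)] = 2*x - 1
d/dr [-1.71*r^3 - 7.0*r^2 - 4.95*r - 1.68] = -5.13*r^2 - 14.0*r - 4.95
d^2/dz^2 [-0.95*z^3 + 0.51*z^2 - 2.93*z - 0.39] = 1.02 - 5.7*z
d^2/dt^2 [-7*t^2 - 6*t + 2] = -14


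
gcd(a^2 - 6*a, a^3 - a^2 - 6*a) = a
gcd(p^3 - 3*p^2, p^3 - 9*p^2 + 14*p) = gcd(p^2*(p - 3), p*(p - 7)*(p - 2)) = p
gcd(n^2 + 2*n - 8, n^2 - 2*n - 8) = 1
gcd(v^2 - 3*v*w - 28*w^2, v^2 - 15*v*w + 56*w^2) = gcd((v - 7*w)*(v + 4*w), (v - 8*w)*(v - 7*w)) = v - 7*w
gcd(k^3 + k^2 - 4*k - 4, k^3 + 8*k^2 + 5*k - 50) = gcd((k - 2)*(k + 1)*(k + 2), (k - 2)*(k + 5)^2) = k - 2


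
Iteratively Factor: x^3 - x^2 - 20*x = (x - 5)*(x^2 + 4*x) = (x - 5)*(x + 4)*(x)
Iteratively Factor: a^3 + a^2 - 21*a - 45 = (a - 5)*(a^2 + 6*a + 9) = (a - 5)*(a + 3)*(a + 3)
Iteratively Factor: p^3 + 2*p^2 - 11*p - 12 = (p + 1)*(p^2 + p - 12) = (p + 1)*(p + 4)*(p - 3)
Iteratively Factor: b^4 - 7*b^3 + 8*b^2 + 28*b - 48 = (b - 4)*(b^3 - 3*b^2 - 4*b + 12) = (b - 4)*(b - 2)*(b^2 - b - 6) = (b - 4)*(b - 3)*(b - 2)*(b + 2)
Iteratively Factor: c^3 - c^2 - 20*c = (c - 5)*(c^2 + 4*c) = (c - 5)*(c + 4)*(c)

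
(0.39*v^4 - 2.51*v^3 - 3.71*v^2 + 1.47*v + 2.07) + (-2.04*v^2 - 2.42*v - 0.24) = 0.39*v^4 - 2.51*v^3 - 5.75*v^2 - 0.95*v + 1.83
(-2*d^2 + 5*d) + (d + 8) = -2*d^2 + 6*d + 8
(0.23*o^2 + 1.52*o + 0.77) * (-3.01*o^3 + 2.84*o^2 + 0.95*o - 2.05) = -0.6923*o^5 - 3.922*o^4 + 2.2176*o^3 + 3.1593*o^2 - 2.3845*o - 1.5785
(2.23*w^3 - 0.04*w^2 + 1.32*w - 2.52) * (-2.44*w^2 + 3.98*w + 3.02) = -5.4412*w^5 + 8.973*w^4 + 3.3546*w^3 + 11.2816*w^2 - 6.0432*w - 7.6104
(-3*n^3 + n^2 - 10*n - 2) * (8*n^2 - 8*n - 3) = -24*n^5 + 32*n^4 - 79*n^3 + 61*n^2 + 46*n + 6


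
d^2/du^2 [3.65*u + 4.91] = 0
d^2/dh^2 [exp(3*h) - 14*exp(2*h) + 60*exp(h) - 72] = (9*exp(2*h) - 56*exp(h) + 60)*exp(h)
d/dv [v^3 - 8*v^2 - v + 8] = 3*v^2 - 16*v - 1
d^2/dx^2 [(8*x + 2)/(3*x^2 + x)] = 4*(36*x^3 + 27*x^2 + 9*x + 1)/(x^3*(27*x^3 + 27*x^2 + 9*x + 1))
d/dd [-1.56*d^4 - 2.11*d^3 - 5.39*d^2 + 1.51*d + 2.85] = -6.24*d^3 - 6.33*d^2 - 10.78*d + 1.51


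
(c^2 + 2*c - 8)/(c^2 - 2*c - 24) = (c - 2)/(c - 6)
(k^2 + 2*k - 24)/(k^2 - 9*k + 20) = (k + 6)/(k - 5)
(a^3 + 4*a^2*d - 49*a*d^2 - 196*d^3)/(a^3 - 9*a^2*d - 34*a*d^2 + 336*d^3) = (a^2 + 11*a*d + 28*d^2)/(a^2 - 2*a*d - 48*d^2)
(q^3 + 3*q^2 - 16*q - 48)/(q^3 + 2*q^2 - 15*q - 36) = (q + 4)/(q + 3)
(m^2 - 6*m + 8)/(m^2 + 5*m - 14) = (m - 4)/(m + 7)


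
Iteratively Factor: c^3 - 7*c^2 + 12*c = (c - 4)*(c^2 - 3*c) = c*(c - 4)*(c - 3)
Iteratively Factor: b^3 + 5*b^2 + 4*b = (b + 1)*(b^2 + 4*b) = (b + 1)*(b + 4)*(b)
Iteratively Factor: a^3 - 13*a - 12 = (a + 1)*(a^2 - a - 12) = (a - 4)*(a + 1)*(a + 3)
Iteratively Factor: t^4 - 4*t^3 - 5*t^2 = (t)*(t^3 - 4*t^2 - 5*t) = t*(t + 1)*(t^2 - 5*t) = t*(t - 5)*(t + 1)*(t)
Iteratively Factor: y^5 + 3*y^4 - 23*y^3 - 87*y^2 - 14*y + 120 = (y + 3)*(y^4 - 23*y^2 - 18*y + 40) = (y - 5)*(y + 3)*(y^3 + 5*y^2 + 2*y - 8) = (y - 5)*(y + 3)*(y + 4)*(y^2 + y - 2) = (y - 5)*(y - 1)*(y + 3)*(y + 4)*(y + 2)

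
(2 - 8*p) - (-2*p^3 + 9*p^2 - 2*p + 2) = 2*p^3 - 9*p^2 - 6*p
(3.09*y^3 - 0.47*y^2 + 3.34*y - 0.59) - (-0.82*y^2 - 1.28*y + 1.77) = 3.09*y^3 + 0.35*y^2 + 4.62*y - 2.36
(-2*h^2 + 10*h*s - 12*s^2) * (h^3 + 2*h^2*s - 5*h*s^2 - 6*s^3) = -2*h^5 + 6*h^4*s + 18*h^3*s^2 - 62*h^2*s^3 + 72*s^5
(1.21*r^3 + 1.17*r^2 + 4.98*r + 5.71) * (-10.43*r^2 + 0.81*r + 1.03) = -12.6203*r^5 - 11.223*r^4 - 49.7474*r^3 - 54.3164*r^2 + 9.7545*r + 5.8813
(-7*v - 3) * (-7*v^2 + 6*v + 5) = 49*v^3 - 21*v^2 - 53*v - 15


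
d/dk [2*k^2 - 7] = 4*k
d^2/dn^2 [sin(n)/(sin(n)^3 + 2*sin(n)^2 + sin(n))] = 2*(3 - 2*sin(n))/(sin(n) + 1)^3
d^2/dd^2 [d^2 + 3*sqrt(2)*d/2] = 2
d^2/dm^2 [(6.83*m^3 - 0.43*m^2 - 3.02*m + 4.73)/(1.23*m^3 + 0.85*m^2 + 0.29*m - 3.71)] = (-15.582624*m^6 - 42.031314*m^5 + 441.856098*m^4 + 93.880548*m^3 - 186.972708*m^2 + 643.413522*m + 12.292134)/(1.860867*m^9 + 3.857895*m^8 + 3.982248*m^7 - 14.405282*m^6 - 22.333926*m^5 - 15.767112*m^4 + 45.326828*m^3 + 34.162422*m^2 + 11.974767*m - 51.064811)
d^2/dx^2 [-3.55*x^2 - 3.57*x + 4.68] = -7.10000000000000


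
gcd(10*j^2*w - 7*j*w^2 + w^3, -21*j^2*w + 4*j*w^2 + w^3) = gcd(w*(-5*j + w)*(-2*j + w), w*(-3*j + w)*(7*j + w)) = w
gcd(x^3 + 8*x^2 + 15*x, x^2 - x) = x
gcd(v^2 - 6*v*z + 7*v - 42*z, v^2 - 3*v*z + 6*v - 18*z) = 1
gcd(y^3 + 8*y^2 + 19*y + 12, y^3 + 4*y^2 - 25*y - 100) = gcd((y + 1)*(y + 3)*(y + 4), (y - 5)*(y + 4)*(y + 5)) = y + 4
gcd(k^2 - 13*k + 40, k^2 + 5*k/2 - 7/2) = 1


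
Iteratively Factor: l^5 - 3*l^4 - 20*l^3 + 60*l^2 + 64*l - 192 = (l - 2)*(l^4 - l^3 - 22*l^2 + 16*l + 96) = (l - 2)*(l + 2)*(l^3 - 3*l^2 - 16*l + 48) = (l - 2)*(l + 2)*(l + 4)*(l^2 - 7*l + 12) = (l - 4)*(l - 2)*(l + 2)*(l + 4)*(l - 3)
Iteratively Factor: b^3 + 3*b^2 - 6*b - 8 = (b + 4)*(b^2 - b - 2) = (b - 2)*(b + 4)*(b + 1)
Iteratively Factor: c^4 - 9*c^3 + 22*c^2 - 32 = (c - 4)*(c^3 - 5*c^2 + 2*c + 8) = (c - 4)^2*(c^2 - c - 2) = (c - 4)^2*(c - 2)*(c + 1)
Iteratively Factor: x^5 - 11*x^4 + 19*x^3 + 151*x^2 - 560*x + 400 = (x - 4)*(x^4 - 7*x^3 - 9*x^2 + 115*x - 100) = (x - 5)*(x - 4)*(x^3 - 2*x^2 - 19*x + 20) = (x - 5)*(x - 4)*(x + 4)*(x^2 - 6*x + 5) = (x - 5)*(x - 4)*(x - 1)*(x + 4)*(x - 5)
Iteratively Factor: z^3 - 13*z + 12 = (z + 4)*(z^2 - 4*z + 3) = (z - 3)*(z + 4)*(z - 1)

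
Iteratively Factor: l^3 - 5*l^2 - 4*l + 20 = (l - 2)*(l^2 - 3*l - 10) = (l - 2)*(l + 2)*(l - 5)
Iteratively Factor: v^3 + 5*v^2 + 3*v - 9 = (v + 3)*(v^2 + 2*v - 3) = (v - 1)*(v + 3)*(v + 3)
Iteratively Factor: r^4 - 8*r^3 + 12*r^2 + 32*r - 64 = (r - 4)*(r^3 - 4*r^2 - 4*r + 16) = (r - 4)^2*(r^2 - 4) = (r - 4)^2*(r - 2)*(r + 2)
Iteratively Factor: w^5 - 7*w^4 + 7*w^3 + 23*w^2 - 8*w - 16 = (w + 1)*(w^4 - 8*w^3 + 15*w^2 + 8*w - 16) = (w + 1)^2*(w^3 - 9*w^2 + 24*w - 16) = (w - 4)*(w + 1)^2*(w^2 - 5*w + 4) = (w - 4)*(w - 1)*(w + 1)^2*(w - 4)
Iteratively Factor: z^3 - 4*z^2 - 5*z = (z - 5)*(z^2 + z) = (z - 5)*(z + 1)*(z)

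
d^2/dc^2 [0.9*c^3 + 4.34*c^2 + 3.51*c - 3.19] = 5.4*c + 8.68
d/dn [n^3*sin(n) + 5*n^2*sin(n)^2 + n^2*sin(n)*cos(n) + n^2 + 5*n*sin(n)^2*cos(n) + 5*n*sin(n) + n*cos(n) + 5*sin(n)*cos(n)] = n^3*cos(n) + 3*n^2*sin(n) + 5*n^2*sin(2*n) + n^2*cos(2*n) - 9*n*sin(n)/4 + n*sin(2*n) + 15*n*sin(3*n)/4 + 5*n*cos(n) - 5*n*cos(2*n) + 7*n + 5*sin(n) + 9*cos(n)/4 + 5*cos(2*n) - 5*cos(3*n)/4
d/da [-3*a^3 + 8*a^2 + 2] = a*(16 - 9*a)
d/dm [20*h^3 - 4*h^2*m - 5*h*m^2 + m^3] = -4*h^2 - 10*h*m + 3*m^2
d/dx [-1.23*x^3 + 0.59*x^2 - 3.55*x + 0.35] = -3.69*x^2 + 1.18*x - 3.55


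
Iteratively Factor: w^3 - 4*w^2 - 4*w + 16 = (w - 2)*(w^2 - 2*w - 8) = (w - 4)*(w - 2)*(w + 2)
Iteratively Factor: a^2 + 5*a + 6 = (a + 2)*(a + 3)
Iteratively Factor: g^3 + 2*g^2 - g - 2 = (g - 1)*(g^2 + 3*g + 2) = (g - 1)*(g + 2)*(g + 1)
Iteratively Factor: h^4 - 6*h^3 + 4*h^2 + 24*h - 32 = (h - 2)*(h^3 - 4*h^2 - 4*h + 16) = (h - 2)^2*(h^2 - 2*h - 8) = (h - 4)*(h - 2)^2*(h + 2)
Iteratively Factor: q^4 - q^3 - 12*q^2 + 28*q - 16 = (q - 2)*(q^3 + q^2 - 10*q + 8) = (q - 2)^2*(q^2 + 3*q - 4) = (q - 2)^2*(q - 1)*(q + 4)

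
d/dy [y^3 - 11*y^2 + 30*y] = 3*y^2 - 22*y + 30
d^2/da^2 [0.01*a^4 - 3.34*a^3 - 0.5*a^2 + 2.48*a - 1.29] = 0.12*a^2 - 20.04*a - 1.0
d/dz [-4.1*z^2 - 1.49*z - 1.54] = -8.2*z - 1.49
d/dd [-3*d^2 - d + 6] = -6*d - 1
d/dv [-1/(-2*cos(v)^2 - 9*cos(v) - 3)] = (4*cos(v) + 9)*sin(v)/(9*cos(v) + cos(2*v) + 4)^2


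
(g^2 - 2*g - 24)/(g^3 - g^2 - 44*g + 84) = (g + 4)/(g^2 + 5*g - 14)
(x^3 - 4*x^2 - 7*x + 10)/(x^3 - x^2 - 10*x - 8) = (x^2 - 6*x + 5)/(x^2 - 3*x - 4)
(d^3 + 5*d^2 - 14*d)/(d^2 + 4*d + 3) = d*(d^2 + 5*d - 14)/(d^2 + 4*d + 3)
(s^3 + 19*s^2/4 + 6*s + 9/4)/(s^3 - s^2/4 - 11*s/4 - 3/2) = (s + 3)/(s - 2)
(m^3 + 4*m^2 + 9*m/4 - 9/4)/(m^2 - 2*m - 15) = (m^2 + m - 3/4)/(m - 5)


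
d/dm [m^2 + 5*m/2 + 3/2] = 2*m + 5/2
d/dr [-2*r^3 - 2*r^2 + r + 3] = -6*r^2 - 4*r + 1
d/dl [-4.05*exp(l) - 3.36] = -4.05*exp(l)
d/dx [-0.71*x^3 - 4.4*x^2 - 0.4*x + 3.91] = -2.13*x^2 - 8.8*x - 0.4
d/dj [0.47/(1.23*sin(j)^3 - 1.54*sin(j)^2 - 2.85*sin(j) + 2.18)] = (-1.7343*sin(j)^2 + 1.4476*sin(j) + 1.3395)*cos(j)/(1.23*sin(j)^3 - 1.54*sin(j)^2 - 2.85*sin(j) + 2.18)^2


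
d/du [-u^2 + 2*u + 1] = 2 - 2*u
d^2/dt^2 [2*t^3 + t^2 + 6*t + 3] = 12*t + 2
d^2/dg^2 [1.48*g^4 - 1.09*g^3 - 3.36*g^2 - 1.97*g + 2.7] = 17.76*g^2 - 6.54*g - 6.72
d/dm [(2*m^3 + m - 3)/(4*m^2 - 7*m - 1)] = 2*(4*m^4 - 14*m^3 - 5*m^2 + 12*m - 11)/(16*m^4 - 56*m^3 + 41*m^2 + 14*m + 1)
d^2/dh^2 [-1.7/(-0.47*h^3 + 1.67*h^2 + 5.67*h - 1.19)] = ((5.678 - 4.794*h)*(0.47*h^3 - 1.67*h^2 - 5.67*h + 1.19) + 1.7*(-2.82*h^2 + 6.68*h + 11.34)*(-1.41*h^2 + 3.34*h + 5.67))/(0.47*h^3 - 1.67*h^2 - 5.67*h + 1.19)^3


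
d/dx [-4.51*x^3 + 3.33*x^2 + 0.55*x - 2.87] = -13.53*x^2 + 6.66*x + 0.55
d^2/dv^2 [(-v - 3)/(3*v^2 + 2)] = 18*(-4*v^2*(v + 3) + (v + 1)*(3*v^2 + 2))/(3*v^2 + 2)^3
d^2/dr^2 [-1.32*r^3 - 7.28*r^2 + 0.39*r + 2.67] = -7.92*r - 14.56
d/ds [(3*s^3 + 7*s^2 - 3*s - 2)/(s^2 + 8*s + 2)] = (3*s^4 + 48*s^3 + 77*s^2 + 32*s + 10)/(s^4 + 16*s^3 + 68*s^2 + 32*s + 4)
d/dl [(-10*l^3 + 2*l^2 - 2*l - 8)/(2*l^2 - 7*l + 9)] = 2*(-10*l^4 + 70*l^3 - 140*l^2 + 34*l - 37)/(4*l^4 - 28*l^3 + 85*l^2 - 126*l + 81)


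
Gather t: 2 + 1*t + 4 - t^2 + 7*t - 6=-t^2 + 8*t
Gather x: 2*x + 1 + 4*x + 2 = 6*x + 3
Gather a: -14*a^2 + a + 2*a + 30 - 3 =-14*a^2 + 3*a + 27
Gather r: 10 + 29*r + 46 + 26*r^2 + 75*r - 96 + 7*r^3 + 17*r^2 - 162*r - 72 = 7*r^3 + 43*r^2 - 58*r - 112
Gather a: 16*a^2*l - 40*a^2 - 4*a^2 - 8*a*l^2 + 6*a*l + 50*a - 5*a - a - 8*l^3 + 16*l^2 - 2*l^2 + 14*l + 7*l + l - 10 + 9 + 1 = a^2*(16*l - 44) + a*(-8*l^2 + 6*l + 44) - 8*l^3 + 14*l^2 + 22*l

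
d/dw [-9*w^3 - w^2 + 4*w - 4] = -27*w^2 - 2*w + 4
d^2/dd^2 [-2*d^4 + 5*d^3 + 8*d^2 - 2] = -24*d^2 + 30*d + 16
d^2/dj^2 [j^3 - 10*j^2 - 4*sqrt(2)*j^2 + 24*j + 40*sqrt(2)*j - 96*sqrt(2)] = 6*j - 20 - 8*sqrt(2)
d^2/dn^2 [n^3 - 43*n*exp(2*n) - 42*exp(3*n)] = -172*n*exp(2*n) + 6*n - 378*exp(3*n) - 172*exp(2*n)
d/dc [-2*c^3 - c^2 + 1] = 2*c*(-3*c - 1)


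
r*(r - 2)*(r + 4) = r^3 + 2*r^2 - 8*r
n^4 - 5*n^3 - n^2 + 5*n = n*(n - 5)*(n - 1)*(n + 1)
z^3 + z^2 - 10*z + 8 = (z - 2)*(z - 1)*(z + 4)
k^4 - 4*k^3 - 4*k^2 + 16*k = k*(k - 4)*(k - 2)*(k + 2)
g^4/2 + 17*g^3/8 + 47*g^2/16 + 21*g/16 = g*(g/2 + 1/2)*(g + 3/2)*(g + 7/4)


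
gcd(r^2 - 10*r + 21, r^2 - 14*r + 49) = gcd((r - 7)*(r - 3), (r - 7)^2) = r - 7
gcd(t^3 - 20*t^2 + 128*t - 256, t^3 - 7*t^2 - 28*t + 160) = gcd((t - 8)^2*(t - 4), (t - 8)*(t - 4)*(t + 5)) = t^2 - 12*t + 32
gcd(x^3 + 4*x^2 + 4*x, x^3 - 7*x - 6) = x + 2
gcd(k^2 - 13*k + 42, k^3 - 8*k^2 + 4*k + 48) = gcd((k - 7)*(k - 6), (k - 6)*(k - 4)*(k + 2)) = k - 6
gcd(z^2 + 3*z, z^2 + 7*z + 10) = 1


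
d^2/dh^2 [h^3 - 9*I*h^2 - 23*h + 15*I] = 6*h - 18*I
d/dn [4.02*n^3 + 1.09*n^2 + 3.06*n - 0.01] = 12.06*n^2 + 2.18*n + 3.06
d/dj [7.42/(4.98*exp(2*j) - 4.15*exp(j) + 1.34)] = (30.793 - 73.9032*exp(j))*exp(j)/(4.98*exp(2*j) - 4.15*exp(j) + 1.34)^2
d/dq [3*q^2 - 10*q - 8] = 6*q - 10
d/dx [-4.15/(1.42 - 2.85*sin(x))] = -11.8275*cos(x)/(2.85*sin(x) - 1.42)^2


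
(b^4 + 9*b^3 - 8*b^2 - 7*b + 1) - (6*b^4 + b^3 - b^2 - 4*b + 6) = -5*b^4 + 8*b^3 - 7*b^2 - 3*b - 5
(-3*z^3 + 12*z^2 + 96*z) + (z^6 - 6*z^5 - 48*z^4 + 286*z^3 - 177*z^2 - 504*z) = z^6 - 6*z^5 - 48*z^4 + 283*z^3 - 165*z^2 - 408*z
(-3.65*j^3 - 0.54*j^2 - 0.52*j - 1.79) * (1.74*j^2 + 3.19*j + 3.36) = -6.351*j^5 - 12.5831*j^4 - 14.8914*j^3 - 6.5878*j^2 - 7.4573*j - 6.0144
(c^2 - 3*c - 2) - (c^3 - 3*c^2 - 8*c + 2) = -c^3 + 4*c^2 + 5*c - 4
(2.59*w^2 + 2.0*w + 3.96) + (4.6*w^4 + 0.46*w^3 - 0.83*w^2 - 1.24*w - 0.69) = 4.6*w^4 + 0.46*w^3 + 1.76*w^2 + 0.76*w + 3.27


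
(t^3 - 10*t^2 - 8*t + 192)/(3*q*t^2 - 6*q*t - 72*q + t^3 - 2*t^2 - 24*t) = (t - 8)/(3*q + t)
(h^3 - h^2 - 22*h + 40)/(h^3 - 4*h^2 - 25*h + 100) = (h - 2)/(h - 5)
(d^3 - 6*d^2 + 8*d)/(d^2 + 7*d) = (d^2 - 6*d + 8)/(d + 7)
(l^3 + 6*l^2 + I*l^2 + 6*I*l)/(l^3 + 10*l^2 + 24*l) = (l + I)/(l + 4)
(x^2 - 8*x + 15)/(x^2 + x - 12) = (x - 5)/(x + 4)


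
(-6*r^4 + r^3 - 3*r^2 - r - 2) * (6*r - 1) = -36*r^5 + 12*r^4 - 19*r^3 - 3*r^2 - 11*r + 2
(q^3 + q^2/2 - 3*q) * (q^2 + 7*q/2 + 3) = q^5 + 4*q^4 + 7*q^3/4 - 9*q^2 - 9*q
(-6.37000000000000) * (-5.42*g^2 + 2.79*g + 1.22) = 34.5254*g^2 - 17.7723*g - 7.7714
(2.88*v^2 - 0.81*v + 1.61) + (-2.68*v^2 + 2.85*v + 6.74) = 0.2*v^2 + 2.04*v + 8.35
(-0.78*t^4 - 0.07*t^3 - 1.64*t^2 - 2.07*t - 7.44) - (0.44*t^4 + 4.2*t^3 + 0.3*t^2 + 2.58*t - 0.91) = -1.22*t^4 - 4.27*t^3 - 1.94*t^2 - 4.65*t - 6.53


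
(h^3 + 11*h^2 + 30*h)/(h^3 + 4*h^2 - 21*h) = (h^2 + 11*h + 30)/(h^2 + 4*h - 21)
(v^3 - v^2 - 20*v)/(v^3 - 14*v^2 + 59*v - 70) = v*(v + 4)/(v^2 - 9*v + 14)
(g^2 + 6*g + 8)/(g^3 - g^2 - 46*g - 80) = (g + 4)/(g^2 - 3*g - 40)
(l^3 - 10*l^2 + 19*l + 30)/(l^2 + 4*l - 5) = (l^3 - 10*l^2 + 19*l + 30)/(l^2 + 4*l - 5)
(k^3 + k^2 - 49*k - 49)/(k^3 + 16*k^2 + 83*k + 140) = (k^2 - 6*k - 7)/(k^2 + 9*k + 20)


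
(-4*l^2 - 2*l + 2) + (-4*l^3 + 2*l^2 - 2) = -4*l^3 - 2*l^2 - 2*l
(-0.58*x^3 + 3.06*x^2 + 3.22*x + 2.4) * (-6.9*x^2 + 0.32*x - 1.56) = 4.002*x^5 - 21.2996*x^4 - 20.334*x^3 - 20.3032*x^2 - 4.2552*x - 3.744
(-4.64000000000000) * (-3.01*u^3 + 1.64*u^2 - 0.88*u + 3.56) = 13.9664*u^3 - 7.6096*u^2 + 4.0832*u - 16.5184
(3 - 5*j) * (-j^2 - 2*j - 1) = 5*j^3 + 7*j^2 - j - 3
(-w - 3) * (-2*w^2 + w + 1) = 2*w^3 + 5*w^2 - 4*w - 3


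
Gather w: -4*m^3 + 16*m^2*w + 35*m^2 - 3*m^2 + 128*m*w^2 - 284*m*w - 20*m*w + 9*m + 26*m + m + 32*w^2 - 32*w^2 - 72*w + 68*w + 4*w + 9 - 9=-4*m^3 + 32*m^2 + 128*m*w^2 + 36*m + w*(16*m^2 - 304*m)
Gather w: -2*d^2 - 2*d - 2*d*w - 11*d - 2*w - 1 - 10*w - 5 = -2*d^2 - 13*d + w*(-2*d - 12) - 6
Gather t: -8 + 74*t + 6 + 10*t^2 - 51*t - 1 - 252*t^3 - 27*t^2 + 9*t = -252*t^3 - 17*t^2 + 32*t - 3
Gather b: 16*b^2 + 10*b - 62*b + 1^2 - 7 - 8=16*b^2 - 52*b - 14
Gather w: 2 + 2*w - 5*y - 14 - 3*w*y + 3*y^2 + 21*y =w*(2 - 3*y) + 3*y^2 + 16*y - 12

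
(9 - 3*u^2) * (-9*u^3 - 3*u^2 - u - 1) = 27*u^5 + 9*u^4 - 78*u^3 - 24*u^2 - 9*u - 9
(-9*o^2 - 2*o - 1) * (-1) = 9*o^2 + 2*o + 1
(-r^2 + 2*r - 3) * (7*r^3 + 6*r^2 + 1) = -7*r^5 + 8*r^4 - 9*r^3 - 19*r^2 + 2*r - 3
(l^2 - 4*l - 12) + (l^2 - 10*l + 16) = 2*l^2 - 14*l + 4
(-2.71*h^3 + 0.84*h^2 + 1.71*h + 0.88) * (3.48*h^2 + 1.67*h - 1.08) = -9.4308*h^5 - 1.6025*h^4 + 10.2804*h^3 + 5.0109*h^2 - 0.3772*h - 0.9504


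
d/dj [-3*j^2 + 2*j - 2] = 2 - 6*j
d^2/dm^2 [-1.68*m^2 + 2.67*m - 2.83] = -3.36000000000000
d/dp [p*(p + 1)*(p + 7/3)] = 3*p^2 + 20*p/3 + 7/3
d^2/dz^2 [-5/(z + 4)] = -10/(z + 4)^3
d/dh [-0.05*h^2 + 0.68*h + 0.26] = 0.68 - 0.1*h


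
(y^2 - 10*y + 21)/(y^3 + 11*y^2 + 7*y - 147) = (y - 7)/(y^2 + 14*y + 49)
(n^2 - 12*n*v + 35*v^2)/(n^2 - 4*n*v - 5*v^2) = (n - 7*v)/(n + v)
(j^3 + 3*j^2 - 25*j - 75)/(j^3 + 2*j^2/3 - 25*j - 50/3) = 3*(j + 3)/(3*j + 2)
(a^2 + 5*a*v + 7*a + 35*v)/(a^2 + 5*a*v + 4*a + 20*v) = (a + 7)/(a + 4)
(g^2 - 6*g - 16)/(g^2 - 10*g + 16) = (g + 2)/(g - 2)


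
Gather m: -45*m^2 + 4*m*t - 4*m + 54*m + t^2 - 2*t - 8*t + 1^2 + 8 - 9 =-45*m^2 + m*(4*t + 50) + t^2 - 10*t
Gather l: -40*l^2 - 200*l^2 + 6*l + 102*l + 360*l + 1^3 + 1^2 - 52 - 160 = -240*l^2 + 468*l - 210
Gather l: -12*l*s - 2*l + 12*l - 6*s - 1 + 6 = l*(10 - 12*s) - 6*s + 5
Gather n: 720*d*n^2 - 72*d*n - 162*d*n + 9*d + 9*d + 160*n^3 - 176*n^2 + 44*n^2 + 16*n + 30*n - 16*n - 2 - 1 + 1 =18*d + 160*n^3 + n^2*(720*d - 132) + n*(30 - 234*d) - 2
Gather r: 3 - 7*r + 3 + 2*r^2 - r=2*r^2 - 8*r + 6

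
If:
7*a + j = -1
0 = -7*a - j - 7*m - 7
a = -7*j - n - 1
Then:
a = n/48 - 1/8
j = -7*n/48 - 1/8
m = -6/7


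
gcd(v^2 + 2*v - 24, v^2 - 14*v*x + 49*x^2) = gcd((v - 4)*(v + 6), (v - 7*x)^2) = 1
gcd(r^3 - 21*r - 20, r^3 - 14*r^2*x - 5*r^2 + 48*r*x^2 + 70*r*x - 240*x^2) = r - 5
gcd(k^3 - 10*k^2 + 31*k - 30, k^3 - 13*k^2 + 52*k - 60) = k^2 - 7*k + 10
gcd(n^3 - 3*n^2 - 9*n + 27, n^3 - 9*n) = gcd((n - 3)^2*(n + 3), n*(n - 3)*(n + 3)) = n^2 - 9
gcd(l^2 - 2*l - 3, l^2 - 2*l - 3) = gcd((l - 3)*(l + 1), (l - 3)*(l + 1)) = l^2 - 2*l - 3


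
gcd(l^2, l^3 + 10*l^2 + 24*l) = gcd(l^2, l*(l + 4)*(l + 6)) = l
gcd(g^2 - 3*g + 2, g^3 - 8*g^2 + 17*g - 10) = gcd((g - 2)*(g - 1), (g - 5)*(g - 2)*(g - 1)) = g^2 - 3*g + 2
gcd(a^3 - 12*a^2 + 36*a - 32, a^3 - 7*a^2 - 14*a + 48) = a^2 - 10*a + 16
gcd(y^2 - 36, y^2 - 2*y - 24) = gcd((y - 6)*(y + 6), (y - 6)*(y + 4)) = y - 6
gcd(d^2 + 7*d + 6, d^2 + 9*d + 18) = d + 6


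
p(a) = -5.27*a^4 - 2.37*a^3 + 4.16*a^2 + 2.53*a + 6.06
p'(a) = -21.08*a^3 - 7.11*a^2 + 8.32*a + 2.53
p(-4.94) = -2757.68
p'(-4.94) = 2329.19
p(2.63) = -253.76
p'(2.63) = -408.24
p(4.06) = -1505.61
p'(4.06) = -1491.63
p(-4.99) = -2875.98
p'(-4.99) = 2403.20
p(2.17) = -109.93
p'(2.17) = -228.30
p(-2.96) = -308.07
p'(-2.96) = 462.30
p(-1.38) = -2.39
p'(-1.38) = 32.91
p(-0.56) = 5.85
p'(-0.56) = -0.66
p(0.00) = 6.06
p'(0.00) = 2.53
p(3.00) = -439.77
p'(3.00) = -605.66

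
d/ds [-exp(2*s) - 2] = -2*exp(2*s)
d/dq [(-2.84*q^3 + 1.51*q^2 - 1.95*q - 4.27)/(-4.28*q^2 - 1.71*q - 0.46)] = (12.1552*q^4 + 9.7128*q^3 - 7.0089*q^2 - 37.9404*q - 6.4047)/(18.3184*q^4 + 14.6376*q^3 + 6.8617*q^2 + 1.5732*q + 0.2116)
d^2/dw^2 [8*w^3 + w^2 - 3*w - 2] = 48*w + 2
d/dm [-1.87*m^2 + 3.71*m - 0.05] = 3.71 - 3.74*m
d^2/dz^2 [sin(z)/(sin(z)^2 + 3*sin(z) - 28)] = (-sin(z)^5 + 3*sin(z)^4 - 166*sin(z)^3 - 84*sin(z)^2 - 616*sin(z) + 168)/((sin(z) - 4)^3*(sin(z) + 7)^3)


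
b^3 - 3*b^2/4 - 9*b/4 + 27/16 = (b - 3/2)*(b - 3/4)*(b + 3/2)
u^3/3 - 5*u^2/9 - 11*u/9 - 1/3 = (u/3 + 1/3)*(u - 3)*(u + 1/3)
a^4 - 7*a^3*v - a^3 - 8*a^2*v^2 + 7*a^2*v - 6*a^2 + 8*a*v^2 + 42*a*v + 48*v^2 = (a - 3)*(a + 2)*(a - 8*v)*(a + v)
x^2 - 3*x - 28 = (x - 7)*(x + 4)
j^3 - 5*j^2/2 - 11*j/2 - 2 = (j - 4)*(j + 1/2)*(j + 1)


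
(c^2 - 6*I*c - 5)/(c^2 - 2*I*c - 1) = (c - 5*I)/(c - I)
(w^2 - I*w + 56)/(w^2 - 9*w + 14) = (w^2 - I*w + 56)/(w^2 - 9*w + 14)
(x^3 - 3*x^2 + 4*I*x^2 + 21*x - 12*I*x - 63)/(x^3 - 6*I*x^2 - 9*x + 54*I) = (x^2 + 4*I*x + 21)/(x^2 + x*(3 - 6*I) - 18*I)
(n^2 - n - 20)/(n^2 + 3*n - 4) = (n - 5)/(n - 1)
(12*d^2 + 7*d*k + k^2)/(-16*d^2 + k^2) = (-3*d - k)/(4*d - k)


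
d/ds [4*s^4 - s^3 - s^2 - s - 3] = 16*s^3 - 3*s^2 - 2*s - 1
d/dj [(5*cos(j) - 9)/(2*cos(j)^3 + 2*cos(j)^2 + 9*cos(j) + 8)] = 4*(20*cos(j)^3 - 44*cos(j)^2 - 36*cos(j) - 121)*sin(j)/(-4*sin(j)^2 + 21*cos(j) + cos(3*j) + 20)^2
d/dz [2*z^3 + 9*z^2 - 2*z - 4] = 6*z^2 + 18*z - 2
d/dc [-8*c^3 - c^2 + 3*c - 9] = -24*c^2 - 2*c + 3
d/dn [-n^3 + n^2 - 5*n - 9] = -3*n^2 + 2*n - 5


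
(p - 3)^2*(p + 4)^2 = p^4 + 2*p^3 - 23*p^2 - 24*p + 144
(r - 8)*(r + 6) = r^2 - 2*r - 48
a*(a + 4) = a^2 + 4*a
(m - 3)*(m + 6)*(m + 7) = m^3 + 10*m^2 + 3*m - 126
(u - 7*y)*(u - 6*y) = u^2 - 13*u*y + 42*y^2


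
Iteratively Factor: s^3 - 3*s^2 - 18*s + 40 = (s - 5)*(s^2 + 2*s - 8) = (s - 5)*(s + 4)*(s - 2)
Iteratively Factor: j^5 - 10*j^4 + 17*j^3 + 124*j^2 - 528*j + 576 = (j - 4)*(j^4 - 6*j^3 - 7*j^2 + 96*j - 144) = (j - 4)^2*(j^3 - 2*j^2 - 15*j + 36) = (j - 4)^2*(j - 3)*(j^2 + j - 12) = (j - 4)^2*(j - 3)*(j + 4)*(j - 3)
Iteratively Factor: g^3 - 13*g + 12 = (g + 4)*(g^2 - 4*g + 3) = (g - 3)*(g + 4)*(g - 1)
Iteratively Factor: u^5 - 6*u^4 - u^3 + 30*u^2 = (u)*(u^4 - 6*u^3 - u^2 + 30*u) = u*(u + 2)*(u^3 - 8*u^2 + 15*u) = u^2*(u + 2)*(u^2 - 8*u + 15) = u^2*(u - 3)*(u + 2)*(u - 5)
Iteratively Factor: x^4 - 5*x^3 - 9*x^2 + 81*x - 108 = (x - 3)*(x^3 - 2*x^2 - 15*x + 36) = (x - 3)*(x + 4)*(x^2 - 6*x + 9) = (x - 3)^2*(x + 4)*(x - 3)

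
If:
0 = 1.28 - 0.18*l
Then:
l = 7.11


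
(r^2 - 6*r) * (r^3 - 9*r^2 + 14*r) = r^5 - 15*r^4 + 68*r^3 - 84*r^2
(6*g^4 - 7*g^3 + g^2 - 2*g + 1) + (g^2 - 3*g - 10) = 6*g^4 - 7*g^3 + 2*g^2 - 5*g - 9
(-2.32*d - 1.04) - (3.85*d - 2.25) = 1.21 - 6.17*d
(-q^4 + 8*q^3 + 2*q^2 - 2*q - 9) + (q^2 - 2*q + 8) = -q^4 + 8*q^3 + 3*q^2 - 4*q - 1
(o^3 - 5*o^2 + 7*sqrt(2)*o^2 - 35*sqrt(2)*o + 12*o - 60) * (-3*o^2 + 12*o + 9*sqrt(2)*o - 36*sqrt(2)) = -3*o^5 - 12*sqrt(2)*o^4 + 27*o^4 + 30*o^3 + 108*sqrt(2)*o^3 - 810*o^2 - 132*sqrt(2)*o^2 - 972*sqrt(2)*o + 1800*o + 2160*sqrt(2)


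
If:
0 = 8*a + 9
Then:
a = -9/8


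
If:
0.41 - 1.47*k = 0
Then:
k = 0.28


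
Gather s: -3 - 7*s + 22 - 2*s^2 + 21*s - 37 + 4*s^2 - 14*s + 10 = 2*s^2 - 8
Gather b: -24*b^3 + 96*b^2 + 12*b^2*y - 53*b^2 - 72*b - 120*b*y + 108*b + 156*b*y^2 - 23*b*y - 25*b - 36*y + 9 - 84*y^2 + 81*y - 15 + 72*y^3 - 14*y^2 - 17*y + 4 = -24*b^3 + b^2*(12*y + 43) + b*(156*y^2 - 143*y + 11) + 72*y^3 - 98*y^2 + 28*y - 2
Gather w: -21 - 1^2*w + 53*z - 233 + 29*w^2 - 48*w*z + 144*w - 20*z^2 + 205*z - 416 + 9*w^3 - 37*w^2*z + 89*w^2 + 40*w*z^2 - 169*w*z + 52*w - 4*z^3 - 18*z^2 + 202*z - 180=9*w^3 + w^2*(118 - 37*z) + w*(40*z^2 - 217*z + 195) - 4*z^3 - 38*z^2 + 460*z - 850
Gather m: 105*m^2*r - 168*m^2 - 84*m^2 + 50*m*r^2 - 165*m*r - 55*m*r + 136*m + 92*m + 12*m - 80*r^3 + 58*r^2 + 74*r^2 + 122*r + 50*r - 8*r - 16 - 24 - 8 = m^2*(105*r - 252) + m*(50*r^2 - 220*r + 240) - 80*r^3 + 132*r^2 + 164*r - 48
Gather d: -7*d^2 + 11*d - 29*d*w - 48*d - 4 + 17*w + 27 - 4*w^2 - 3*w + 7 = -7*d^2 + d*(-29*w - 37) - 4*w^2 + 14*w + 30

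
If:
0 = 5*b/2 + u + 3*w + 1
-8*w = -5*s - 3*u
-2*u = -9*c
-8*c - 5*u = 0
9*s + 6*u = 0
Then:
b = -2/5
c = 0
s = 0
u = 0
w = 0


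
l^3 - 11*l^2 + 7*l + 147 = (l - 7)^2*(l + 3)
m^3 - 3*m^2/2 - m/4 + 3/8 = (m - 3/2)*(m - 1/2)*(m + 1/2)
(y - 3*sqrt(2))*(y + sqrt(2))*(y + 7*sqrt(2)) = y^3 + 5*sqrt(2)*y^2 - 34*y - 42*sqrt(2)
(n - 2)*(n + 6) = n^2 + 4*n - 12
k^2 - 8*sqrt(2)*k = k*(k - 8*sqrt(2))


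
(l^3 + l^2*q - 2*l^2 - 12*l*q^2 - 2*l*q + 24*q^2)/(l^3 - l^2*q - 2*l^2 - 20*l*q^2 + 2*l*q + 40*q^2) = (-l + 3*q)/(-l + 5*q)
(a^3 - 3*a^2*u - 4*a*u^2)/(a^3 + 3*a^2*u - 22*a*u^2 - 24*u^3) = a/(a + 6*u)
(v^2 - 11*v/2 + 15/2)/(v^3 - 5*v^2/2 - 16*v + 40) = (v - 3)/(v^2 - 16)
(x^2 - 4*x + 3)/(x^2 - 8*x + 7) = (x - 3)/(x - 7)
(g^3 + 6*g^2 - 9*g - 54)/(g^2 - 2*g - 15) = (g^2 + 3*g - 18)/(g - 5)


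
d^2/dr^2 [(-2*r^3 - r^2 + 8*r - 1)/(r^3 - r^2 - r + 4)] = 2*(-3*r^6 + 18*r^5 + 15*r^4 + 43*r^3 - 180*r^2 + 9*r + 11)/(r^9 - 3*r^8 + 17*r^6 - 24*r^5 - 15*r^4 + 71*r^3 - 36*r^2 - 48*r + 64)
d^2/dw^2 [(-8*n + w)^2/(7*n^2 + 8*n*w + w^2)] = 2*(4*(4*n + w)^2*(8*n - w)^2 + (8*n - w)*(8*n + 5*w)*(7*n^2 + 8*n*w + w^2) + (7*n^2 + 8*n*w + w^2)^2)/(7*n^2 + 8*n*w + w^2)^3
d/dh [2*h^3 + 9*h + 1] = 6*h^2 + 9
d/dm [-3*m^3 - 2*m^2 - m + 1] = -9*m^2 - 4*m - 1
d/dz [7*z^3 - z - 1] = 21*z^2 - 1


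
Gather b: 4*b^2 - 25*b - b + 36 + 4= 4*b^2 - 26*b + 40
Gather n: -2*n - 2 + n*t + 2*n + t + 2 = n*t + t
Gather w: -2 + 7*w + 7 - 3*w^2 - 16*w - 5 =-3*w^2 - 9*w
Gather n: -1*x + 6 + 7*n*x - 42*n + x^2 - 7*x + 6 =n*(7*x - 42) + x^2 - 8*x + 12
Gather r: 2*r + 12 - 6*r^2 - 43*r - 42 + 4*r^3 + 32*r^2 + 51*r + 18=4*r^3 + 26*r^2 + 10*r - 12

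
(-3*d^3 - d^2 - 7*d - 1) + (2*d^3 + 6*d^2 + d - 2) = -d^3 + 5*d^2 - 6*d - 3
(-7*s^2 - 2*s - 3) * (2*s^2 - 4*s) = -14*s^4 + 24*s^3 + 2*s^2 + 12*s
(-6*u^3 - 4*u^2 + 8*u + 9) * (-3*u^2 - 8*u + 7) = 18*u^5 + 60*u^4 - 34*u^3 - 119*u^2 - 16*u + 63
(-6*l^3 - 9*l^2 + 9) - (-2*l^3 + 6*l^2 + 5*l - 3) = -4*l^3 - 15*l^2 - 5*l + 12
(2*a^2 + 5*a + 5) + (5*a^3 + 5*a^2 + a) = 5*a^3 + 7*a^2 + 6*a + 5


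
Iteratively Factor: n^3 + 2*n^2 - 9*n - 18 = (n - 3)*(n^2 + 5*n + 6) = (n - 3)*(n + 3)*(n + 2)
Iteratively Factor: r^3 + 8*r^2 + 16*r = (r + 4)*(r^2 + 4*r) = r*(r + 4)*(r + 4)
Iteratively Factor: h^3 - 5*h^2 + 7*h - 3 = (h - 1)*(h^2 - 4*h + 3) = (h - 3)*(h - 1)*(h - 1)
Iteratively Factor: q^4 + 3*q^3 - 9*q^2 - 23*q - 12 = (q + 4)*(q^3 - q^2 - 5*q - 3) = (q - 3)*(q + 4)*(q^2 + 2*q + 1) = (q - 3)*(q + 1)*(q + 4)*(q + 1)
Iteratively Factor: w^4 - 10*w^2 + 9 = (w - 3)*(w^3 + 3*w^2 - w - 3) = (w - 3)*(w - 1)*(w^2 + 4*w + 3) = (w - 3)*(w - 1)*(w + 1)*(w + 3)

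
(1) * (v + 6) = v + 6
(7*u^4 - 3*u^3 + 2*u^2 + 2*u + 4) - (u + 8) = 7*u^4 - 3*u^3 + 2*u^2 + u - 4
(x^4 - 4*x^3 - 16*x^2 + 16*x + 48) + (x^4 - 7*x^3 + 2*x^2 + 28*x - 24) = 2*x^4 - 11*x^3 - 14*x^2 + 44*x + 24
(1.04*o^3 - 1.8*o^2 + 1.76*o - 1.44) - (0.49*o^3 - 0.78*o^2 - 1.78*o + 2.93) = 0.55*o^3 - 1.02*o^2 + 3.54*o - 4.37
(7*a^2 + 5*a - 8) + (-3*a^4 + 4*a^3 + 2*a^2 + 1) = -3*a^4 + 4*a^3 + 9*a^2 + 5*a - 7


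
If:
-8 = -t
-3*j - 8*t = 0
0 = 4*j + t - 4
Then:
No Solution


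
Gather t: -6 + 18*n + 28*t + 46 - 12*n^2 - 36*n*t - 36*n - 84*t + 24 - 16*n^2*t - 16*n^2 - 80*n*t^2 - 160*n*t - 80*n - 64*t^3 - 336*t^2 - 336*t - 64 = -28*n^2 - 98*n - 64*t^3 + t^2*(-80*n - 336) + t*(-16*n^2 - 196*n - 392)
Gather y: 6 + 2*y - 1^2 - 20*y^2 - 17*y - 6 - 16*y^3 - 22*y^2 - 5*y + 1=-16*y^3 - 42*y^2 - 20*y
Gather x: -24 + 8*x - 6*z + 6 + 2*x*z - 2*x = x*(2*z + 6) - 6*z - 18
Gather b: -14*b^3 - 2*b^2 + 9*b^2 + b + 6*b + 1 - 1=-14*b^3 + 7*b^2 + 7*b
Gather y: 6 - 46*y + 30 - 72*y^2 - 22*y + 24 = -72*y^2 - 68*y + 60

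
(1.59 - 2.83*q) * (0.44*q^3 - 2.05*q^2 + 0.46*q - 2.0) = -1.2452*q^4 + 6.5011*q^3 - 4.5613*q^2 + 6.3914*q - 3.18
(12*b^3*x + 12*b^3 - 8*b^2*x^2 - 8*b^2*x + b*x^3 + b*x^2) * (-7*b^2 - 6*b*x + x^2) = -84*b^5*x - 84*b^5 - 16*b^4*x^2 - 16*b^4*x + 53*b^3*x^3 + 53*b^3*x^2 - 14*b^2*x^4 - 14*b^2*x^3 + b*x^5 + b*x^4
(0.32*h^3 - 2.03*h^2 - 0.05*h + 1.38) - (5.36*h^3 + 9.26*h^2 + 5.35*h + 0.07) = -5.04*h^3 - 11.29*h^2 - 5.4*h + 1.31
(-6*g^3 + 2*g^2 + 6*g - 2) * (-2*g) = 12*g^4 - 4*g^3 - 12*g^2 + 4*g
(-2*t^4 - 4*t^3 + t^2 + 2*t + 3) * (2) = -4*t^4 - 8*t^3 + 2*t^2 + 4*t + 6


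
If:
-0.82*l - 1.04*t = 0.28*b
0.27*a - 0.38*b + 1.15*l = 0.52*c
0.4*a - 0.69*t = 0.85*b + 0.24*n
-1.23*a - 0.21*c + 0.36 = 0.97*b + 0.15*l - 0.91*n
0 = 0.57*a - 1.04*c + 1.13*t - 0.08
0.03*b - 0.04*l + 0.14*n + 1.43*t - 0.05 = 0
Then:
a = 0.68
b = 0.15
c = 0.25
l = 0.00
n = 0.74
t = -0.04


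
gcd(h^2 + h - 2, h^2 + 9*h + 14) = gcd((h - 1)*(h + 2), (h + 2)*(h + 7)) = h + 2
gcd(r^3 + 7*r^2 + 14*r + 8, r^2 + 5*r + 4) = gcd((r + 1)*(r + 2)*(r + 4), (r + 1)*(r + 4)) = r^2 + 5*r + 4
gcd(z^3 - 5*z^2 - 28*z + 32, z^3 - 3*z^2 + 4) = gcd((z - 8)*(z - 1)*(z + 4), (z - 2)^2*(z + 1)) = 1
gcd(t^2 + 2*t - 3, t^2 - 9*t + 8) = t - 1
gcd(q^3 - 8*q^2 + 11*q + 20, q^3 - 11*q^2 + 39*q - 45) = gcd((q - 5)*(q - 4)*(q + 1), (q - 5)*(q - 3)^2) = q - 5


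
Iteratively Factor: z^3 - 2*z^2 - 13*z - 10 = (z + 2)*(z^2 - 4*z - 5) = (z - 5)*(z + 2)*(z + 1)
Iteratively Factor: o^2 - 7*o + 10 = (o - 2)*(o - 5)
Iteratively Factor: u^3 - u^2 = (u)*(u^2 - u) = u^2*(u - 1)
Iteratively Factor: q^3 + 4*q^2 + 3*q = (q)*(q^2 + 4*q + 3) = q*(q + 1)*(q + 3)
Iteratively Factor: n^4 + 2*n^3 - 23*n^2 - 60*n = (n)*(n^3 + 2*n^2 - 23*n - 60) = n*(n + 3)*(n^2 - n - 20) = n*(n + 3)*(n + 4)*(n - 5)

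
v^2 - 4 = (v - 2)*(v + 2)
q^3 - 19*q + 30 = (q - 3)*(q - 2)*(q + 5)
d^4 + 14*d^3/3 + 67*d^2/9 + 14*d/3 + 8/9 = (d + 1/3)*(d + 1)*(d + 4/3)*(d + 2)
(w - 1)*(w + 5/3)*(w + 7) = w^3 + 23*w^2/3 + 3*w - 35/3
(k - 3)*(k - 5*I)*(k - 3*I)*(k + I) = k^4 - 3*k^3 - 7*I*k^3 - 7*k^2 + 21*I*k^2 + 21*k - 15*I*k + 45*I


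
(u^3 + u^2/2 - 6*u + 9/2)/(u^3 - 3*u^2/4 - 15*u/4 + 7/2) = 2*(2*u^2 + 3*u - 9)/(4*u^2 + u - 14)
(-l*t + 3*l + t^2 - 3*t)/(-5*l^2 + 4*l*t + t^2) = (t - 3)/(5*l + t)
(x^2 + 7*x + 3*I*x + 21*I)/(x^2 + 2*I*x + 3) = (x + 7)/(x - I)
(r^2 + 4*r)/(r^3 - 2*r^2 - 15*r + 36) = r/(r^2 - 6*r + 9)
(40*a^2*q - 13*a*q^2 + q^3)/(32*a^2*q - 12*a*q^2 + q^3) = (-5*a + q)/(-4*a + q)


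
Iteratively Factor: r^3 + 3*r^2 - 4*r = (r + 4)*(r^2 - r) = r*(r + 4)*(r - 1)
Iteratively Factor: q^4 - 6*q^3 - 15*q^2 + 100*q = (q - 5)*(q^3 - q^2 - 20*q) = q*(q - 5)*(q^2 - q - 20) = q*(q - 5)^2*(q + 4)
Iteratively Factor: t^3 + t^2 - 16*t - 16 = (t + 1)*(t^2 - 16) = (t + 1)*(t + 4)*(t - 4)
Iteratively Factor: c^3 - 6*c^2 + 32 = (c - 4)*(c^2 - 2*c - 8) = (c - 4)^2*(c + 2)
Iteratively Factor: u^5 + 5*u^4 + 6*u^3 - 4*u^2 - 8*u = (u)*(u^4 + 5*u^3 + 6*u^2 - 4*u - 8) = u*(u + 2)*(u^3 + 3*u^2 - 4) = u*(u - 1)*(u + 2)*(u^2 + 4*u + 4) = u*(u - 1)*(u + 2)^2*(u + 2)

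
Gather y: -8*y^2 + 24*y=-8*y^2 + 24*y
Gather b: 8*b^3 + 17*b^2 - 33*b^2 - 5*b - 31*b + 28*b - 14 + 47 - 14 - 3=8*b^3 - 16*b^2 - 8*b + 16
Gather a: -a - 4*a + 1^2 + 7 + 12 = 20 - 5*a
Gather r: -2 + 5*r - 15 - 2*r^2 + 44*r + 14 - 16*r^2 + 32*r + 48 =-18*r^2 + 81*r + 45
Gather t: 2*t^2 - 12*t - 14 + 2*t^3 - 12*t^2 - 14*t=2*t^3 - 10*t^2 - 26*t - 14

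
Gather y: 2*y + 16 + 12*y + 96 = 14*y + 112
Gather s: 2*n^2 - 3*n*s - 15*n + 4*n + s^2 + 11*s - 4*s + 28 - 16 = 2*n^2 - 11*n + s^2 + s*(7 - 3*n) + 12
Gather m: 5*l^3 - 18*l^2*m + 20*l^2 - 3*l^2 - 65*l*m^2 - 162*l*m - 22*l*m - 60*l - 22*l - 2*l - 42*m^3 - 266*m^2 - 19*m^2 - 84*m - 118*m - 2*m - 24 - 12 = 5*l^3 + 17*l^2 - 84*l - 42*m^3 + m^2*(-65*l - 285) + m*(-18*l^2 - 184*l - 204) - 36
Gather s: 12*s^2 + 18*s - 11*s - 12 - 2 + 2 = 12*s^2 + 7*s - 12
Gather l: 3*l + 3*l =6*l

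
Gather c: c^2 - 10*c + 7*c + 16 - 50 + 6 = c^2 - 3*c - 28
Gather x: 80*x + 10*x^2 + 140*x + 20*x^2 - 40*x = 30*x^2 + 180*x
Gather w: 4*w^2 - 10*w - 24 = 4*w^2 - 10*w - 24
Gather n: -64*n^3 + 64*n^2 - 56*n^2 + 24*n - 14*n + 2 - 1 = -64*n^3 + 8*n^2 + 10*n + 1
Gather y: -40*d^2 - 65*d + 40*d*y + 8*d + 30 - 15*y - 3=-40*d^2 - 57*d + y*(40*d - 15) + 27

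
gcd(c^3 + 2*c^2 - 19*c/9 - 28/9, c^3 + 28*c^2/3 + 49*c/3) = c + 7/3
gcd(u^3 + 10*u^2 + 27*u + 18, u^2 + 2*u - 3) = u + 3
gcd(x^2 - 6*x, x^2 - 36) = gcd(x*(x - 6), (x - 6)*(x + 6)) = x - 6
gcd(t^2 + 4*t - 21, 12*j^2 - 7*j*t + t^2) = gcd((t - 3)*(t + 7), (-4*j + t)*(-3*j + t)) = 1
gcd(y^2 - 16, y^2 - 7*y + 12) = y - 4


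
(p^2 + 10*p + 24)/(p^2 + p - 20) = (p^2 + 10*p + 24)/(p^2 + p - 20)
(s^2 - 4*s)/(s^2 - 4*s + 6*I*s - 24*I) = s/(s + 6*I)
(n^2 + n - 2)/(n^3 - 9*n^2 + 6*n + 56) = (n - 1)/(n^2 - 11*n + 28)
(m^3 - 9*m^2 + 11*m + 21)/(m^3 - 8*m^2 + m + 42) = (m + 1)/(m + 2)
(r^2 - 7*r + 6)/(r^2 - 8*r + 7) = (r - 6)/(r - 7)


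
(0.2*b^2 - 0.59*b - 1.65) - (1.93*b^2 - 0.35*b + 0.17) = -1.73*b^2 - 0.24*b - 1.82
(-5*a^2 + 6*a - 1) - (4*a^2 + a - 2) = -9*a^2 + 5*a + 1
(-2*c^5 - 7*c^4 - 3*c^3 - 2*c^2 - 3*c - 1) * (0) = 0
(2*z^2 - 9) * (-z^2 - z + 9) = -2*z^4 - 2*z^3 + 27*z^2 + 9*z - 81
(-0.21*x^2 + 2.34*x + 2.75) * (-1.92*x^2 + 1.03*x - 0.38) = 0.4032*x^4 - 4.7091*x^3 - 2.79*x^2 + 1.9433*x - 1.045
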